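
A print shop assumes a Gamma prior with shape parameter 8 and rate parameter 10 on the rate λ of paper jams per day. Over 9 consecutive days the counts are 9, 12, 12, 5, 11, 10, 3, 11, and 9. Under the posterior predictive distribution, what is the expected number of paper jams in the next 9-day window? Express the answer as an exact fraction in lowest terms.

810/19

Total count: 9 + 12 + 12 + 5 + 11 + 10 + 3 + 11 + 9 = 82.
Total exposure: 9 days.
By Gamma–Poisson conjugacy, the posterior is Gamma(α + Σx, β + Σt) = Gamma(8 + 82, 10 + 9) = Gamma(90, 19).
Predictive mean over a 9-day window = T·E[λ|data] = 9·90/19 = 810/19.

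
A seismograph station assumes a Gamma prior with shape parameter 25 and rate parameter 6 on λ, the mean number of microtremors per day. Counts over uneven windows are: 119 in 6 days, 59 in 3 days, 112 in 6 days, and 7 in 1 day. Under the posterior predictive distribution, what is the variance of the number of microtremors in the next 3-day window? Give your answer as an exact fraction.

Total count: 119 + 59 + 112 + 7 = 297.
Total exposure: 6 + 3 + 6 + 1 = 16 days.
The Gamma prior is conjugate for the Poisson rate, so λ | data ~ Gamma(25+297, 6+16) = Gamma(322, 22).
The posterior predictive for a window of length T is Negative Binomial with variance T·α'·(β'+T)/β'² = 3·322·25/484 = 12075/242.

12075/242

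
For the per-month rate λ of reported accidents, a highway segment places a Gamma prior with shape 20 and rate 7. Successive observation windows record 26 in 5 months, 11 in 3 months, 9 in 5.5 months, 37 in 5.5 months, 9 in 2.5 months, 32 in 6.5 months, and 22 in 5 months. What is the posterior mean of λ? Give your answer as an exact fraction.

83/20

Total count: 26 + 11 + 9 + 37 + 9 + 32 + 22 = 146.
Total exposure: 5 + 3 + 5.5 + 5.5 + 2.5 + 6.5 + 5 = 33 months.
The Gamma prior is conjugate for the Poisson rate, so λ | data ~ Gamma(20+146, 7+33) = Gamma(166, 40).
Posterior mean = α'/β' = 166/40 = 83/20.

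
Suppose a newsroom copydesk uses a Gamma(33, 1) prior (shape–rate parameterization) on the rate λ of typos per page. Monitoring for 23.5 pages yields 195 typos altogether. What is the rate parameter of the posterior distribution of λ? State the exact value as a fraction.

Total count 195 over total exposure 23.5 pages.
The Gamma prior is conjugate for the Poisson rate, so λ | data ~ Gamma(33+195, 1+23.5) = Gamma(228, 49/2).

49/2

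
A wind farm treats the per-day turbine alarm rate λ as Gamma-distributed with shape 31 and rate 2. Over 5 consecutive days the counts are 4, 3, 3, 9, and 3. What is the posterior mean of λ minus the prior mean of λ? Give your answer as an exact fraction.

Total count: 4 + 3 + 3 + 9 + 3 = 22.
Total exposure: 5 days.
The Gamma prior is conjugate for the Poisson rate, so λ | data ~ Gamma(31+22, 2+5) = Gamma(53, 7).
Posterior mean = 53/7 = 53/7; prior mean = 31/2 = 31/2. Difference = 53/7 − 31/2 = -111/14.

-111/14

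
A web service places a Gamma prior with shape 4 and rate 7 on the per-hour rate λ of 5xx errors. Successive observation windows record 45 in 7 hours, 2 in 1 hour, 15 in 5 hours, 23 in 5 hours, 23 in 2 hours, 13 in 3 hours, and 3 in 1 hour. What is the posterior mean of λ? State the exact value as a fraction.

128/31

Total count: 45 + 2 + 15 + 23 + 23 + 13 + 3 = 124.
Total exposure: 7 + 1 + 5 + 5 + 2 + 3 + 1 = 24 hours.
The Gamma prior is conjugate for the Poisson rate, so λ | data ~ Gamma(4+124, 7+24) = Gamma(128, 31).
Posterior mean = α'/β' = 128/31.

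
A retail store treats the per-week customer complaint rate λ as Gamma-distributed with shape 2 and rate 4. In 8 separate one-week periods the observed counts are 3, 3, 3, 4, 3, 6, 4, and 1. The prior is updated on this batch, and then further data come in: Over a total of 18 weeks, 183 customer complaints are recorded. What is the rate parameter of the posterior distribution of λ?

Total count: 3 + 3 + 3 + 4 + 3 + 6 + 4 + 1 = 27.
Total exposure: 8 weeks.
After the first batch: Gamma(2 + 27, 4 + 8) = Gamma(29, 12).
Total count 183 over total exposure 18 weeks.
After the second batch: Gamma(29 + 183, 12 + 18) = Gamma(212, 30).

30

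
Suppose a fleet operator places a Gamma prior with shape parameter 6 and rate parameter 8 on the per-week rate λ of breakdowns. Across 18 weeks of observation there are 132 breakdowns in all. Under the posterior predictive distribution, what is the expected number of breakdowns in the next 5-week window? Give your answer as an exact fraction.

Total count 132 over total exposure 18 weeks.
Posterior: α' = 6 + 132 = 138, β' = 8 + 18 = 26.
Predictive mean over a 5-week window = T·E[λ|data] = 5·138/26 = 345/13.

345/13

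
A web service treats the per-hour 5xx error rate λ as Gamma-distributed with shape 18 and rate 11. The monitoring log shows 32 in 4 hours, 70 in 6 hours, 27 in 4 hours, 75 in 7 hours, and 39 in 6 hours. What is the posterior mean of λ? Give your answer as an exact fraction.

261/38

Total count: 32 + 70 + 27 + 75 + 39 = 243.
Total exposure: 4 + 6 + 4 + 7 + 6 = 27 hours.
Posterior: α' = 18 + 243 = 261, β' = 11 + 27 = 38.
Posterior mean = α'/β' = 261/38.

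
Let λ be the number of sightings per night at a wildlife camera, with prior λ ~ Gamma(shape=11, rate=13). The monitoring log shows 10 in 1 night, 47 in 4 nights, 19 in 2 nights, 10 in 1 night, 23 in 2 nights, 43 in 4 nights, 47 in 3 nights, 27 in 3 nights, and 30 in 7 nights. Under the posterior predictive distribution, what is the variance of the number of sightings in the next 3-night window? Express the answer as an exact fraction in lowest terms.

34443/1600

Total count: 10 + 47 + 19 + 10 + 23 + 43 + 47 + 27 + 30 = 256.
Total exposure: 1 + 4 + 2 + 1 + 2 + 4 + 3 + 3 + 7 = 27 nights.
The Gamma prior is conjugate for the Poisson rate, so λ | data ~ Gamma(11+256, 13+27) = Gamma(267, 40).
The posterior predictive for a window of length T is Negative Binomial with variance T·α'·(β'+T)/β'² = 3·267·43/1600 = 34443/1600.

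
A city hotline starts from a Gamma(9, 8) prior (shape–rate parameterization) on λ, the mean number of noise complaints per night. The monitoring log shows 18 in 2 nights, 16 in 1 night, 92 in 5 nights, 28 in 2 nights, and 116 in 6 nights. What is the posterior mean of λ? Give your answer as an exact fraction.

93/8

Total count: 18 + 16 + 92 + 28 + 116 = 270.
Total exposure: 2 + 1 + 5 + 2 + 6 = 16 nights.
By Gamma–Poisson conjugacy, the posterior is Gamma(α + Σx, β + Σt) = Gamma(9 + 270, 8 + 16) = Gamma(279, 24).
Posterior mean = α'/β' = 279/24 = 93/8.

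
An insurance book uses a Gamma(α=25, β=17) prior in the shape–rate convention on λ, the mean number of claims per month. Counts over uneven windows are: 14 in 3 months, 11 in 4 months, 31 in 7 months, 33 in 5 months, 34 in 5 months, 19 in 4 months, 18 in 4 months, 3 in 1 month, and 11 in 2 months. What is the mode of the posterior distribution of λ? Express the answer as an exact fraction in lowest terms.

Total count: 14 + 11 + 31 + 33 + 34 + 19 + 18 + 3 + 11 = 174.
Total exposure: 3 + 4 + 7 + 5 + 5 + 4 + 4 + 1 + 2 = 35 months.
Conjugate update: add total count to the shape and total exposure to the rate, giving Gamma(199, 52).
Posterior mode = (α'−1)/β' = 198/52 = 99/26.

99/26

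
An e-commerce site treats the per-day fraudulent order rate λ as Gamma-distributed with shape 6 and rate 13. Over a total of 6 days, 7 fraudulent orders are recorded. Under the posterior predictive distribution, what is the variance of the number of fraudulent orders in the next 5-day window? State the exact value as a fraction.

Total count 7 over total exposure 6 days.
By Gamma–Poisson conjugacy, the posterior is Gamma(α + Σx, β + Σt) = Gamma(6 + 7, 13 + 6) = Gamma(13, 19).
The posterior predictive for a window of length T is Negative Binomial with variance T·α'·(β'+T)/β'² = 5·13·24/361 = 1560/361.

1560/361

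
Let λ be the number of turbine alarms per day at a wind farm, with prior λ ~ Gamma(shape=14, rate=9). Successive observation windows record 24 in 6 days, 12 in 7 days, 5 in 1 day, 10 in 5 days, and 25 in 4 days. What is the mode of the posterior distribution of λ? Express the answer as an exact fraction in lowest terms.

Total count: 24 + 12 + 5 + 10 + 25 = 76.
Total exposure: 6 + 7 + 1 + 5 + 4 = 23 days.
The Gamma prior is conjugate for the Poisson rate, so λ | data ~ Gamma(14+76, 9+23) = Gamma(90, 32).
Posterior mode = (α'−1)/β' = 89/32.

89/32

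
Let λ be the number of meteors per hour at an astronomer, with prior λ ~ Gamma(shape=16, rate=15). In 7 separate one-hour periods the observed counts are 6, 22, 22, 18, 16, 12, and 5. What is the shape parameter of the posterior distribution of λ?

Total count: 6 + 22 + 22 + 18 + 16 + 12 + 5 = 101.
Total exposure: 7 hours.
By Gamma–Poisson conjugacy, the posterior is Gamma(α + Σx, β + Σt) = Gamma(16 + 101, 15 + 7) = Gamma(117, 22).

117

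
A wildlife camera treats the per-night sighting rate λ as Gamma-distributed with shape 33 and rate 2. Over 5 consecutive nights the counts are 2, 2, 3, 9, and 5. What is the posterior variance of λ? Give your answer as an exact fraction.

54/49

Total count: 2 + 2 + 3 + 9 + 5 = 21.
Total exposure: 5 nights.
Conjugate update: add total count to the shape and total exposure to the rate, giving Gamma(54, 7).
Posterior variance = α'/β'² = 54/49.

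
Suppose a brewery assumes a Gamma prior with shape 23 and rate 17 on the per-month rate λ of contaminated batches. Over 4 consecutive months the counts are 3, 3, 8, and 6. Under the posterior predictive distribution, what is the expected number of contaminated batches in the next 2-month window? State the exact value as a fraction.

Total count: 3 + 3 + 8 + 6 = 20.
Total exposure: 4 months.
Gamma(α, β) with Poisson data over total exposure Σt gives posterior Gamma(α+Σx, β+Σt) = Gamma(43, 21).
Predictive mean over a 2-month window = T·E[λ|data] = 2·43/21 = 86/21.

86/21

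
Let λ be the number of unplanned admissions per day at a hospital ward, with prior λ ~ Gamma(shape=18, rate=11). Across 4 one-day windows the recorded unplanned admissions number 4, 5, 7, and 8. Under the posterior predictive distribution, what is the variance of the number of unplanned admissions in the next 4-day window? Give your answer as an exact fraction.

Total count: 4 + 5 + 7 + 8 = 24.
Total exposure: 4 days.
Posterior: α' = 18 + 24 = 42, β' = 11 + 4 = 15.
The posterior predictive for a window of length T is Negative Binomial with variance T·α'·(β'+T)/β'² = 4·42·19/225 = 1064/75.

1064/75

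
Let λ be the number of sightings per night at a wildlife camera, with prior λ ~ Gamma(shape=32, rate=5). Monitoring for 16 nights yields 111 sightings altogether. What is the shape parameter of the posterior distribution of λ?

Total count 111 over total exposure 16 nights.
Gamma(α, β) with Poisson data over total exposure Σt gives posterior Gamma(α+Σx, β+Σt) = Gamma(143, 21).

143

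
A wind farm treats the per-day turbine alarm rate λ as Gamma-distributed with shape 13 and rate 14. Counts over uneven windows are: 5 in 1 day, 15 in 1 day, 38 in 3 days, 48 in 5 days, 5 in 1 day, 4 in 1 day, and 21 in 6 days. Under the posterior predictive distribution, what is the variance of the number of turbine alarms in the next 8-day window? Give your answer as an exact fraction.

Total count: 5 + 15 + 38 + 48 + 5 + 4 + 21 = 136.
Total exposure: 1 + 1 + 3 + 5 + 1 + 1 + 6 = 18 days.
Conjugate update: add total count to the shape and total exposure to the rate, giving Gamma(149, 32).
The posterior predictive for a window of length T is Negative Binomial with variance T·α'·(β'+T)/β'² = 8·149·40/1024 = 745/16.

745/16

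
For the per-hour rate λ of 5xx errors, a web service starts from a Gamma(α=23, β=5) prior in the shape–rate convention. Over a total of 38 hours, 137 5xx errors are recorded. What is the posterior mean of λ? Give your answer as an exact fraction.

160/43

Total count 137 over total exposure 38 hours.
Gamma(α, β) with Poisson data over total exposure Σt gives posterior Gamma(α+Σx, β+Σt) = Gamma(160, 43).
Posterior mean = α'/β' = 160/43.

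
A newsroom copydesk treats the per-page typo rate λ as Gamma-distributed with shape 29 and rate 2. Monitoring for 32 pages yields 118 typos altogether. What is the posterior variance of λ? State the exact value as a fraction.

Total count 118 over total exposure 32 pages.
By Gamma–Poisson conjugacy, the posterior is Gamma(α + Σx, β + Σt) = Gamma(29 + 118, 2 + 32) = Gamma(147, 34).
Posterior variance = α'/β'² = 147/1156.

147/1156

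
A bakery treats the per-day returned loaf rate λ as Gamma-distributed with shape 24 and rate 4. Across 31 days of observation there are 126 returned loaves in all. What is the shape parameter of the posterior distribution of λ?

Total count 126 over total exposure 31 days.
The Gamma prior is conjugate for the Poisson rate, so λ | data ~ Gamma(24+126, 4+31) = Gamma(150, 35).

150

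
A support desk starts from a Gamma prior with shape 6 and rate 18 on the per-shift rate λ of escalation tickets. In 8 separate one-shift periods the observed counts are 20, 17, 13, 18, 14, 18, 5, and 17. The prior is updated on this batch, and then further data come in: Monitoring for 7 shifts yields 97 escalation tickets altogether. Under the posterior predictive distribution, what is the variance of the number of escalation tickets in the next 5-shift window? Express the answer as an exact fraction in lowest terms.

Total count: 20 + 17 + 13 + 18 + 14 + 18 + 5 + 17 = 122.
Total exposure: 8 shifts.
After the first batch: Gamma(6 + 122, 18 + 8) = Gamma(128, 26).
Total count 97 over total exposure 7 shifts.
After the second batch: Gamma(128 + 97, 26 + 7) = Gamma(225, 33).
The posterior predictive for a window of length T is Negative Binomial with variance T·α'·(β'+T)/β'² = 5·225·38/1089 = 4750/121.

4750/121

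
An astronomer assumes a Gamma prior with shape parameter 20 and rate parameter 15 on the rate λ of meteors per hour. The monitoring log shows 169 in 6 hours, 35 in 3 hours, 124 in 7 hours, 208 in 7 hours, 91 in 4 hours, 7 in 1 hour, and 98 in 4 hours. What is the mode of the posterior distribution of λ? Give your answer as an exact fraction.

751/47

Total count: 169 + 35 + 124 + 208 + 91 + 7 + 98 = 732.
Total exposure: 6 + 3 + 7 + 7 + 4 + 1 + 4 = 32 hours.
By Gamma–Poisson conjugacy, the posterior is Gamma(α + Σx, β + Σt) = Gamma(20 + 732, 15 + 32) = Gamma(752, 47).
Posterior mode = (α'−1)/β' = 751/47.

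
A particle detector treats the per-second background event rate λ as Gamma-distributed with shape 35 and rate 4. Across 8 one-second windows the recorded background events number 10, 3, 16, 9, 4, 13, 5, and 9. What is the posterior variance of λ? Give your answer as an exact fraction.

Total count: 10 + 3 + 16 + 9 + 4 + 13 + 5 + 9 = 69.
Total exposure: 8 seconds.
The Gamma prior is conjugate for the Poisson rate, so λ | data ~ Gamma(35+69, 4+8) = Gamma(104, 12).
Posterior variance = α'/β'² = 104/144 = 13/18.

13/18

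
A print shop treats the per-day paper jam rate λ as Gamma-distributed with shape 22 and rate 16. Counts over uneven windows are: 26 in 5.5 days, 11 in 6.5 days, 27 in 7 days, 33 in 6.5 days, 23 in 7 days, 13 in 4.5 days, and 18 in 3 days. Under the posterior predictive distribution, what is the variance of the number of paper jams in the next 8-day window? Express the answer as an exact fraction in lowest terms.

Total count: 26 + 11 + 27 + 33 + 23 + 13 + 18 = 151.
Total exposure: 5.5 + 6.5 + 7 + 6.5 + 7 + 4.5 + 3 = 40 days.
By Gamma–Poisson conjugacy, the posterior is Gamma(α + Σx, β + Σt) = Gamma(22 + 151, 16 + 40) = Gamma(173, 56).
The posterior predictive for a window of length T is Negative Binomial with variance T·α'·(β'+T)/β'² = 8·173·64/3136 = 1384/49.

1384/49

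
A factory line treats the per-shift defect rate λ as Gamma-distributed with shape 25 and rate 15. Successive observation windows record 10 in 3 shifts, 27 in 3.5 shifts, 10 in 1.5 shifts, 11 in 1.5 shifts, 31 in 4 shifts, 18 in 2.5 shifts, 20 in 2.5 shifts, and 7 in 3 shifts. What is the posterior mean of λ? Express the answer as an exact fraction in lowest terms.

318/73

Total count: 10 + 27 + 10 + 11 + 31 + 18 + 20 + 7 = 134.
Total exposure: 3 + 3.5 + 1.5 + 1.5 + 4 + 2.5 + 2.5 + 3 = 21.5 shifts.
Gamma(α, β) with Poisson data over total exposure Σt gives posterior Gamma(α+Σx, β+Σt) = Gamma(159, 73/2).
Posterior mean = α'/β' = 159/(73/2) = 318/73.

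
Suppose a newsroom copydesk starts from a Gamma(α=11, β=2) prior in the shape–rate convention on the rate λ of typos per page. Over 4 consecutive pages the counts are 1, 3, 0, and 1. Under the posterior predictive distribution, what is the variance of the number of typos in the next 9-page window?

60

Total count: 1 + 3 + 0 + 1 = 5.
Total exposure: 4 pages.
Posterior: α' = 11 + 5 = 16, β' = 2 + 4 = 6.
The posterior predictive for a window of length T is Negative Binomial with variance T·α'·(β'+T)/β'² = 9·16·15/36 = 60.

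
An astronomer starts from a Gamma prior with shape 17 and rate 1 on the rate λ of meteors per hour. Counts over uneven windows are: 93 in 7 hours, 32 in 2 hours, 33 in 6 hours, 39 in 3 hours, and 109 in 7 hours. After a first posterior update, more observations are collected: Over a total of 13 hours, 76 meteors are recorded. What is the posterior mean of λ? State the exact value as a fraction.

Total count: 93 + 32 + 33 + 39 + 109 = 306.
Total exposure: 7 + 2 + 6 + 3 + 7 = 25 hours.
After the first batch: Gamma(17 + 306, 1 + 25) = Gamma(323, 26).
Total count 76 over total exposure 13 hours.
After the second batch: Gamma(323 + 76, 26 + 13) = Gamma(399, 39).
Posterior mean = α'/β' = 399/39 = 133/13.

133/13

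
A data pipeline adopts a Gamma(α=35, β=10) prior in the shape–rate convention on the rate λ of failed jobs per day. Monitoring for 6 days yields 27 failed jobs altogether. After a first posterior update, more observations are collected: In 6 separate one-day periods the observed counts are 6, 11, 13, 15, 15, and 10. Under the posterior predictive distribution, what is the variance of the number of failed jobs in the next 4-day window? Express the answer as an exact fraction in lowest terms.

Total count 27 over total exposure 6 days.
After the first batch: Gamma(35 + 27, 10 + 6) = Gamma(62, 16).
Total count: 6 + 11 + 13 + 15 + 15 + 10 = 70.
Total exposure: 6 days.
After the second batch: Gamma(62 + 70, 16 + 6) = Gamma(132, 22).
The posterior predictive for a window of length T is Negative Binomial with variance T·α'·(β'+T)/β'² = 4·132·26/484 = 312/11.

312/11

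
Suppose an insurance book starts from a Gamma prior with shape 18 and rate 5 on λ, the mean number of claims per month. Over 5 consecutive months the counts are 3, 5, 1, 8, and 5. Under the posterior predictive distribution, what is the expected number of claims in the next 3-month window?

12

Total count: 3 + 5 + 1 + 8 + 5 = 22.
Total exposure: 5 months.
Conjugate update: add total count to the shape and total exposure to the rate, giving Gamma(40, 10).
Predictive mean over a 3-month window = T·E[λ|data] = 3·40/10 = 12.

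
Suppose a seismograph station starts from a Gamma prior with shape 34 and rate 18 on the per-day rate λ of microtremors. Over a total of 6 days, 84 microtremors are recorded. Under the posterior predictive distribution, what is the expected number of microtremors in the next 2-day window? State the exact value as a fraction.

59/6

Total count 84 over total exposure 6 days.
Gamma(α, β) with Poisson data over total exposure Σt gives posterior Gamma(α+Σx, β+Σt) = Gamma(118, 24).
Predictive mean over a 2-day window = T·E[λ|data] = 2·118/24 = 59/6.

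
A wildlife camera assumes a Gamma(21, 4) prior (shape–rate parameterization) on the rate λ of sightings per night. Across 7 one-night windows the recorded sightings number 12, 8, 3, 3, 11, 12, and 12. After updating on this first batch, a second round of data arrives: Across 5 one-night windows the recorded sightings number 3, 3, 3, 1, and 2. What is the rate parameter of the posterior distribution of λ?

16

Total count: 12 + 8 + 3 + 3 + 11 + 12 + 12 = 61.
Total exposure: 7 nights.
After the first batch: Gamma(21 + 61, 4 + 7) = Gamma(82, 11).
Total count: 3 + 3 + 3 + 1 + 2 = 12.
Total exposure: 5 nights.
After the second batch: Gamma(82 + 12, 11 + 5) = Gamma(94, 16).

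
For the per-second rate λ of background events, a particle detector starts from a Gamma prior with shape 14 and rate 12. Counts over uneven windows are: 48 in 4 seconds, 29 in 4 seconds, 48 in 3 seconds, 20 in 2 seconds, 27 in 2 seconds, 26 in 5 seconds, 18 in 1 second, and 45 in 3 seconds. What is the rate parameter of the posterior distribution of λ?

36

Total count: 48 + 29 + 48 + 20 + 27 + 26 + 18 + 45 = 261.
Total exposure: 4 + 4 + 3 + 2 + 2 + 5 + 1 + 3 = 24 seconds.
Conjugate update: add total count to the shape and total exposure to the rate, giving Gamma(275, 36).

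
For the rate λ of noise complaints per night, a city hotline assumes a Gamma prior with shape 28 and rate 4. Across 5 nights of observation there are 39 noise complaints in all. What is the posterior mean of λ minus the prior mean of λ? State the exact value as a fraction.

4/9

Total count 39 over total exposure 5 nights.
Conjugate update: add total count to the shape and total exposure to the rate, giving Gamma(67, 9).
Posterior mean = 67/9 = 67/9; prior mean = 28/4 = 7. Difference = 67/9 − 7 = 4/9.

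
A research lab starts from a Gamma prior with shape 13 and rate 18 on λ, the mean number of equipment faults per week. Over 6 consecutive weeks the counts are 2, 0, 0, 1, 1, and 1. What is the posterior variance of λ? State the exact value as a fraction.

Total count: 2 + 0 + 0 + 1 + 1 + 1 = 5.
Total exposure: 6 weeks.
Conjugate update: add total count to the shape and total exposure to the rate, giving Gamma(18, 24).
Posterior variance = α'/β'² = 18/576 = 1/32.

1/32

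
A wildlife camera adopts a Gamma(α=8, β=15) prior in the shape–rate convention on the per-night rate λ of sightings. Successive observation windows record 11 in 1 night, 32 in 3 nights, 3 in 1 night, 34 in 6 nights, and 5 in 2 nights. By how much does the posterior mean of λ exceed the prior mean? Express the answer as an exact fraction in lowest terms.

Total count: 11 + 32 + 3 + 34 + 5 = 85.
Total exposure: 1 + 3 + 1 + 6 + 2 = 13 nights.
By Gamma–Poisson conjugacy, the posterior is Gamma(α + Σx, β + Σt) = Gamma(8 + 85, 15 + 13) = Gamma(93, 28).
Posterior mean = 93/28 = 93/28; prior mean = 8/15 = 8/15. Difference = 93/28 − 8/15 = 1171/420.

1171/420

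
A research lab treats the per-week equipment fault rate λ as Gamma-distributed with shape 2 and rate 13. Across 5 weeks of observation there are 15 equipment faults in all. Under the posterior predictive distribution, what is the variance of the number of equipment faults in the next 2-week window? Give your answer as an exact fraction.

Total count 15 over total exposure 5 weeks.
The Gamma prior is conjugate for the Poisson rate, so λ | data ~ Gamma(2+15, 13+5) = Gamma(17, 18).
The posterior predictive for a window of length T is Negative Binomial with variance T·α'·(β'+T)/β'² = 2·17·20/324 = 170/81.

170/81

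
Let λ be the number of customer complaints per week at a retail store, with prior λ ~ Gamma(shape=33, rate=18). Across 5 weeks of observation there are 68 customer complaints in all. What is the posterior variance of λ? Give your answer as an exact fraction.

101/529

Total count 68 over total exposure 5 weeks.
Gamma(α, β) with Poisson data over total exposure Σt gives posterior Gamma(α+Σx, β+Σt) = Gamma(101, 23).
Posterior variance = α'/β'² = 101/529.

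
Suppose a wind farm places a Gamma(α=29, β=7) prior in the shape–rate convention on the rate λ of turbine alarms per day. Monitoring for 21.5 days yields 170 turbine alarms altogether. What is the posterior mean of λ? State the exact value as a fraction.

Total count 170 over total exposure 21.5 days.
Gamma(α, β) with Poisson data over total exposure Σt gives posterior Gamma(α+Σx, β+Σt) = Gamma(199, 57/2).
Posterior mean = α'/β' = 199/(57/2) = 398/57.

398/57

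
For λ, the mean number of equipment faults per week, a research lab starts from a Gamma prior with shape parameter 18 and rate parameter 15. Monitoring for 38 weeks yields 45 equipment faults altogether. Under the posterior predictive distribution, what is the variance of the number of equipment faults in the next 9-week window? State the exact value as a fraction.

35154/2809

Total count 45 over total exposure 38 weeks.
The Gamma prior is conjugate for the Poisson rate, so λ | data ~ Gamma(18+45, 15+38) = Gamma(63, 53).
The posterior predictive for a window of length T is Negative Binomial with variance T·α'·(β'+T)/β'² = 9·63·62/2809 = 35154/2809.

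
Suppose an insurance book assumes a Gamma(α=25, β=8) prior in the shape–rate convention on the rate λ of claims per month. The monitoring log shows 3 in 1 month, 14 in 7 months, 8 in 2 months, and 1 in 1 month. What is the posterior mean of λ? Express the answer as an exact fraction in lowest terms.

51/19

Total count: 3 + 14 + 8 + 1 = 26.
Total exposure: 1 + 7 + 2 + 1 = 11 months.
By Gamma–Poisson conjugacy, the posterior is Gamma(α + Σx, β + Σt) = Gamma(25 + 26, 8 + 11) = Gamma(51, 19).
Posterior mean = α'/β' = 51/19.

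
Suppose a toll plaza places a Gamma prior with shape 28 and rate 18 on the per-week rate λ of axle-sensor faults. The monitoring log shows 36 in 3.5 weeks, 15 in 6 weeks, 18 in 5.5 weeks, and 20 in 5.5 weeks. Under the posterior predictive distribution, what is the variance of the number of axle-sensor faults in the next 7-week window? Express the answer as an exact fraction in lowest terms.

3042/121

Total count: 36 + 15 + 18 + 20 = 89.
Total exposure: 3.5 + 6 + 5.5 + 5.5 = 20.5 weeks.
The Gamma prior is conjugate for the Poisson rate, so λ | data ~ Gamma(28+89, 18+20.5) = Gamma(117, 77/2).
The posterior predictive for a window of length T is Negative Binomial with variance T·α'·(β'+T)/β'² = 7·117·(91/2)/(5929/4) = 3042/121.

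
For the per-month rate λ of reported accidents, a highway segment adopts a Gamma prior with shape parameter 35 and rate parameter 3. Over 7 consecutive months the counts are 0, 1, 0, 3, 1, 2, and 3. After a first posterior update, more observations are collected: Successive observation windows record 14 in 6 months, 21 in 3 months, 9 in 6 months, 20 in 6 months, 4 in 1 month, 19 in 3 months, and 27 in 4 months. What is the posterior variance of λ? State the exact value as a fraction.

Total count: 0 + 1 + 0 + 3 + 1 + 2 + 3 = 10.
Total exposure: 7 months.
After the first batch: Gamma(35 + 10, 3 + 7) = Gamma(45, 10).
Total count: 14 + 21 + 9 + 20 + 4 + 19 + 27 = 114.
Total exposure: 6 + 3 + 6 + 6 + 1 + 3 + 4 = 29 months.
After the second batch: Gamma(45 + 114, 10 + 29) = Gamma(159, 39).
Posterior variance = α'/β'² = 159/1521 = 53/507.

53/507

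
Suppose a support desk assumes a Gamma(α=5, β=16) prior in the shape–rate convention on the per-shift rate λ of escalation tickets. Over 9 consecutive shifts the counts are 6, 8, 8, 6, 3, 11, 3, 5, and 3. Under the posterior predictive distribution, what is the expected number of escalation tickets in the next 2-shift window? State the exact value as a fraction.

116/25

Total count: 6 + 8 + 8 + 6 + 3 + 11 + 3 + 5 + 3 = 53.
Total exposure: 9 shifts.
By Gamma–Poisson conjugacy, the posterior is Gamma(α + Σx, β + Σt) = Gamma(5 + 53, 16 + 9) = Gamma(58, 25).
Predictive mean over a 2-shift window = T·E[λ|data] = 2·58/25 = 116/25.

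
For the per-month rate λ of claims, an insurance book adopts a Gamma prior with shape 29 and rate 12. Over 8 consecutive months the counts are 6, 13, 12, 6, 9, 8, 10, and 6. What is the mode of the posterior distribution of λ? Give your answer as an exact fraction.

Total count: 6 + 13 + 12 + 6 + 9 + 8 + 10 + 6 = 70.
Total exposure: 8 months.
Posterior: α' = 29 + 70 = 99, β' = 12 + 8 = 20.
Posterior mode = (α'−1)/β' = 98/20 = 49/10.

49/10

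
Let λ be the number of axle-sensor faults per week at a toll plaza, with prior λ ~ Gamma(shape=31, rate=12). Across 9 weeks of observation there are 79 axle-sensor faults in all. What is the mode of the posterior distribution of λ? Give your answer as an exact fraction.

Total count 79 over total exposure 9 weeks.
The Gamma prior is conjugate for the Poisson rate, so λ | data ~ Gamma(31+79, 12+9) = Gamma(110, 21).
Posterior mode = (α'−1)/β' = 109/21.

109/21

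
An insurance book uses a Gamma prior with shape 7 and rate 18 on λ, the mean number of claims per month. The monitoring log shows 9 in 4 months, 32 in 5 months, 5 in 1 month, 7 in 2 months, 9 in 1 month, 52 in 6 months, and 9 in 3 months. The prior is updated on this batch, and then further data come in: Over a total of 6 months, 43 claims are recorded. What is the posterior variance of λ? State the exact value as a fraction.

173/2116

Total count: 9 + 32 + 5 + 7 + 9 + 52 + 9 = 123.
Total exposure: 4 + 5 + 1 + 2 + 1 + 6 + 3 = 22 months.
After the first batch: Gamma(7 + 123, 18 + 22) = Gamma(130, 40).
Total count 43 over total exposure 6 months.
After the second batch: Gamma(130 + 43, 40 + 6) = Gamma(173, 46).
Posterior variance = α'/β'² = 173/2116.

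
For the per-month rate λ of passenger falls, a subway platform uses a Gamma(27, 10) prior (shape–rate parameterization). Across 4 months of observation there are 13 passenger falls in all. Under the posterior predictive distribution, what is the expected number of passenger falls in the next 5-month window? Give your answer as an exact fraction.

Total count 13 over total exposure 4 months.
Gamma(α, β) with Poisson data over total exposure Σt gives posterior Gamma(α+Σx, β+Σt) = Gamma(40, 14).
Predictive mean over a 5-month window = T·E[λ|data] = 5·40/14 = 100/7.

100/7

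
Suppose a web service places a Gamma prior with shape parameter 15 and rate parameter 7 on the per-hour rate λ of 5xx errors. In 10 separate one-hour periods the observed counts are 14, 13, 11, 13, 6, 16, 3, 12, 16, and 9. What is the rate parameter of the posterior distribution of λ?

Total count: 14 + 13 + 11 + 13 + 6 + 16 + 3 + 12 + 16 + 9 = 113.
Total exposure: 10 hours.
The Gamma prior is conjugate for the Poisson rate, so λ | data ~ Gamma(15+113, 7+10) = Gamma(128, 17).

17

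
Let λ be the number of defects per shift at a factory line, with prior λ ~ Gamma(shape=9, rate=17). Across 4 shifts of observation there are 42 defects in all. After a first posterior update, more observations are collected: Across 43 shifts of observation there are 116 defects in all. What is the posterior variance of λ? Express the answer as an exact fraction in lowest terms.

167/4096

Total count 42 over total exposure 4 shifts.
After the first batch: Gamma(9 + 42, 17 + 4) = Gamma(51, 21).
Total count 116 over total exposure 43 shifts.
After the second batch: Gamma(51 + 116, 21 + 43) = Gamma(167, 64).
Posterior variance = α'/β'² = 167/4096.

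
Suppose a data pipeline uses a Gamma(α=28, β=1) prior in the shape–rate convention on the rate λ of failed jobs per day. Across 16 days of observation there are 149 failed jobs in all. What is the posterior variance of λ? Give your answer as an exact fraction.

177/289

Total count 149 over total exposure 16 days.
Posterior: α' = 28 + 149 = 177, β' = 1 + 16 = 17.
Posterior variance = α'/β'² = 177/289.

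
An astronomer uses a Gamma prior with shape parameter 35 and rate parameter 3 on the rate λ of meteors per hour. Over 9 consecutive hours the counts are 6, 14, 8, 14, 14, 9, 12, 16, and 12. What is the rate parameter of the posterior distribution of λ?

12

Total count: 6 + 14 + 8 + 14 + 14 + 9 + 12 + 16 + 12 = 105.
Total exposure: 9 hours.
Conjugate update: add total count to the shape and total exposure to the rate, giving Gamma(140, 12).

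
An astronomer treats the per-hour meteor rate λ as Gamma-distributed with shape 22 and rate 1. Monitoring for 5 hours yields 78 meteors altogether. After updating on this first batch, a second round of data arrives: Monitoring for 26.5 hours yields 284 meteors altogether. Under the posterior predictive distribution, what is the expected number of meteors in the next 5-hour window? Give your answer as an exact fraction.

Total count 78 over total exposure 5 hours.
After the first batch: Gamma(22 + 78, 1 + 5) = Gamma(100, 6).
Total count 284 over total exposure 26.5 hours.
After the second batch: Gamma(100 + 284, 6 + 26.5) = Gamma(384, 65/2).
Predictive mean over a 5-hour window = T·E[λ|data] = 5·384/(65/2) = 768/13.

768/13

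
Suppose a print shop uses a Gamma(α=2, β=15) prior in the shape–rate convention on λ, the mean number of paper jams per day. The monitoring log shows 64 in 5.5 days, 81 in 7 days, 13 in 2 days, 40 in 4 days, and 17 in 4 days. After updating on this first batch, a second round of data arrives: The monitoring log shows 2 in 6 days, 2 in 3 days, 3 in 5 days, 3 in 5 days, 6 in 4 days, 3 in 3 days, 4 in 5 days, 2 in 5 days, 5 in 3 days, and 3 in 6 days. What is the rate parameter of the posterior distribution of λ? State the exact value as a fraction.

Total count: 64 + 81 + 13 + 40 + 17 = 215.
Total exposure: 5.5 + 7 + 2 + 4 + 4 = 22.5 days.
After the first batch: Gamma(2 + 215, 15 + 22.5) = Gamma(217, 75/2).
Total count: 2 + 2 + 3 + 3 + 6 + 3 + 4 + 2 + 5 + 3 = 33.
Total exposure: 6 + 3 + 5 + 5 + 4 + 3 + 5 + 5 + 3 + 6 = 45 days.
After the second batch: Gamma(217 + 33, 75/2 + 45) = Gamma(250, 165/2).

165/2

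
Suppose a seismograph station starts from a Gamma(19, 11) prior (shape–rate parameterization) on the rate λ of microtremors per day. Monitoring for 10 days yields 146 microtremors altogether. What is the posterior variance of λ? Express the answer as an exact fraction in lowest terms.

Total count 146 over total exposure 10 days.
Gamma(α, β) with Poisson data over total exposure Σt gives posterior Gamma(α+Σx, β+Σt) = Gamma(165, 21).
Posterior variance = α'/β'² = 165/441 = 55/147.

55/147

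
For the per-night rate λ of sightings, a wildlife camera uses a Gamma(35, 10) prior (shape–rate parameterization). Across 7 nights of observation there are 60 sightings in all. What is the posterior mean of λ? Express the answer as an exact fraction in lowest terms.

Total count 60 over total exposure 7 nights.
Gamma(α, β) with Poisson data over total exposure Σt gives posterior Gamma(α+Σx, β+Σt) = Gamma(95, 17).
Posterior mean = α'/β' = 95/17.

95/17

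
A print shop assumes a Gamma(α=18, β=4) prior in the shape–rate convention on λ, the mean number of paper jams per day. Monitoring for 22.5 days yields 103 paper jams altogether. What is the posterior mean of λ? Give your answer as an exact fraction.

Total count 103 over total exposure 22.5 days.
Posterior: α' = 18 + 103 = 121, β' = 4 + 22.5 = 53/2.
Posterior mean = α'/β' = 121/(53/2) = 242/53.

242/53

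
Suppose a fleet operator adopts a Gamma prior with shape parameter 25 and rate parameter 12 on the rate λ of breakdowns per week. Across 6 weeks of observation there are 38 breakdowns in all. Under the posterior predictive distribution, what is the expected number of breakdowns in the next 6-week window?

Total count 38 over total exposure 6 weeks.
Conjugate update: add total count to the shape and total exposure to the rate, giving Gamma(63, 18).
Predictive mean over a 6-week window = T·E[λ|data] = 6·63/18 = 21.

21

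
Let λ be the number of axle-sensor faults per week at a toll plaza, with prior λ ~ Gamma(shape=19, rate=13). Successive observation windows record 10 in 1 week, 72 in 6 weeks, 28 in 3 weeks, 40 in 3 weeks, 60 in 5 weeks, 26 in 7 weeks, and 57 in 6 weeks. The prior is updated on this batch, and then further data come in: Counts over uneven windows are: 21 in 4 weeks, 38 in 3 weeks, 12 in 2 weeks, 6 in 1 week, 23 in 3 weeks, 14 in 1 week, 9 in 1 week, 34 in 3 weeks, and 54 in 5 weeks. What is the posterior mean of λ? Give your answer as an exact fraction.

Total count: 10 + 72 + 28 + 40 + 60 + 26 + 57 = 293.
Total exposure: 1 + 6 + 3 + 3 + 5 + 7 + 6 = 31 weeks.
After the first batch: Gamma(19 + 293, 13 + 31) = Gamma(312, 44).
Total count: 21 + 38 + 12 + 6 + 23 + 14 + 9 + 34 + 54 = 211.
Total exposure: 4 + 3 + 2 + 1 + 3 + 1 + 1 + 3 + 5 = 23 weeks.
After the second batch: Gamma(312 + 211, 44 + 23) = Gamma(523, 67).
Posterior mean = α'/β' = 523/67.

523/67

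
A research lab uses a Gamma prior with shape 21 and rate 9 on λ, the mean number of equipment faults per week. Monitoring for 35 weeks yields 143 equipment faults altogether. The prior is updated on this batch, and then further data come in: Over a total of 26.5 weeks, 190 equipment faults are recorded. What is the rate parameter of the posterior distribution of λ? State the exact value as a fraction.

Total count 143 over total exposure 35 weeks.
After the first batch: Gamma(21 + 143, 9 + 35) = Gamma(164, 44).
Total count 190 over total exposure 26.5 weeks.
After the second batch: Gamma(164 + 190, 44 + 26.5) = Gamma(354, 141/2).

141/2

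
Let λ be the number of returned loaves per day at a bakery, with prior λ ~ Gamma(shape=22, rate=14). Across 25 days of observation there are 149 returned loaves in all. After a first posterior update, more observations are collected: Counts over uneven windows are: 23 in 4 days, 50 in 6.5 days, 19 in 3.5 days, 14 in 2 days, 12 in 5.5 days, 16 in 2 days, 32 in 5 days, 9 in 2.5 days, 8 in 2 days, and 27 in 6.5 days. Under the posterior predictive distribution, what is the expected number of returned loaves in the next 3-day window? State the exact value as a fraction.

Total count 149 over total exposure 25 days.
After the first batch: Gamma(22 + 149, 14 + 25) = Gamma(171, 39).
Total count: 23 + 50 + 19 + 14 + 12 + 16 + 32 + 9 + 8 + 27 = 210.
Total exposure: 4 + 6.5 + 3.5 + 2 + 5.5 + 2 + 5 + 2.5 + 2 + 6.5 = 39.5 days.
After the second batch: Gamma(171 + 210, 39 + 39.5) = Gamma(381, 157/2).
Predictive mean over a 3-day window = T·E[λ|data] = 3·381/(157/2) = 2286/157.

2286/157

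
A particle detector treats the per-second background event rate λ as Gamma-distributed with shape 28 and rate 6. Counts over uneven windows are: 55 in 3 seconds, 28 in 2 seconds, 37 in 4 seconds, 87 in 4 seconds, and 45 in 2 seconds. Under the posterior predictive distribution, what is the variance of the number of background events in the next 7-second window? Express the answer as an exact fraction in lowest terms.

1120/9

Total count: 55 + 28 + 37 + 87 + 45 = 252.
Total exposure: 3 + 2 + 4 + 4 + 2 = 15 seconds.
Posterior: α' = 28 + 252 = 280, β' = 6 + 15 = 21.
The posterior predictive for a window of length T is Negative Binomial with variance T·α'·(β'+T)/β'² = 7·280·28/441 = 1120/9.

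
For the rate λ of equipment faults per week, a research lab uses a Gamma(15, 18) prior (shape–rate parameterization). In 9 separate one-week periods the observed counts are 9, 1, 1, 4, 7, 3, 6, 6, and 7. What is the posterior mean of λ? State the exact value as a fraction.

59/27

Total count: 9 + 1 + 1 + 4 + 7 + 3 + 6 + 6 + 7 = 44.
Total exposure: 9 weeks.
Conjugate update: add total count to the shape and total exposure to the rate, giving Gamma(59, 27).
Posterior mean = α'/β' = 59/27.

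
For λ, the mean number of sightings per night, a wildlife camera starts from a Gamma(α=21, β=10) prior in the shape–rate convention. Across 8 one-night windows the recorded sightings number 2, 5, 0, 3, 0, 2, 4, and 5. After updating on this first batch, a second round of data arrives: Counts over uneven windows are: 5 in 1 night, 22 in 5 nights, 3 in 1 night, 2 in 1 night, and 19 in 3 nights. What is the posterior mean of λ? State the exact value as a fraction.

Total count: 2 + 5 + 0 + 3 + 0 + 2 + 4 + 5 = 21.
Total exposure: 8 nights.
After the first batch: Gamma(21 + 21, 10 + 8) = Gamma(42, 18).
Total count: 5 + 22 + 3 + 2 + 19 = 51.
Total exposure: 1 + 5 + 1 + 1 + 3 = 11 nights.
After the second batch: Gamma(42 + 51, 18 + 11) = Gamma(93, 29).
Posterior mean = α'/β' = 93/29.

93/29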